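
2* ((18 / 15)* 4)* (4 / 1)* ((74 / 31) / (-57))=-4736 / 2945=-1.61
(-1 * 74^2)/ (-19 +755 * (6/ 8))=-21904/ 2189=-10.01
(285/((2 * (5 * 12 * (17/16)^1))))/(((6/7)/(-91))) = -12103/51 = -237.31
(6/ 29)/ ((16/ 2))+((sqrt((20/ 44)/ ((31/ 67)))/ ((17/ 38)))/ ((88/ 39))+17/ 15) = 741*sqrt(114235)/ 255068+2017/ 1740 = 2.14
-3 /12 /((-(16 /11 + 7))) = 11 /372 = 0.03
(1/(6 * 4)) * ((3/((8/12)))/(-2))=-3/32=-0.09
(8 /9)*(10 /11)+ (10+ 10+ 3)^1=2357 /99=23.81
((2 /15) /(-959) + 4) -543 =-7753517 /14385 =-539.00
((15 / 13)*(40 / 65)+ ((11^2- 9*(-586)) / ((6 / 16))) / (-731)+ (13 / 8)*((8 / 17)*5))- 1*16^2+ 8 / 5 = -499493899 / 1853085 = -269.55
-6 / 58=-3 / 29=-0.10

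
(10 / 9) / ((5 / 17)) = 34 / 9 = 3.78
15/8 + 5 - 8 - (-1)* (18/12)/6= -7/8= -0.88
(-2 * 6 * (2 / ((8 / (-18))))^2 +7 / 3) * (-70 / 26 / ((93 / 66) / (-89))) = -49478660 / 1209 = -40925.28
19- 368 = -349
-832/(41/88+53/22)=-289.39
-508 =-508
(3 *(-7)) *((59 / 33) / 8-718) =1326451 / 88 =15073.31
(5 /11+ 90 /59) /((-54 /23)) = -0.84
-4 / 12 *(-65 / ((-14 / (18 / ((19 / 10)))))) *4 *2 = -15600 / 133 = -117.29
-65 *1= -65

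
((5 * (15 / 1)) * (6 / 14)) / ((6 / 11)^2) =3025 / 28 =108.04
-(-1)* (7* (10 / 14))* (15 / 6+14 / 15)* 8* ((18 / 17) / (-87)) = -824 / 493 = -1.67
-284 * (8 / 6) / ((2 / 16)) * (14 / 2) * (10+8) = -381696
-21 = -21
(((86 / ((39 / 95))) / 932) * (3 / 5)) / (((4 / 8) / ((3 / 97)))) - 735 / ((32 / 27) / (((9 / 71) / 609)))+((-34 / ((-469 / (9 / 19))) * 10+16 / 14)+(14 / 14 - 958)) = -955.63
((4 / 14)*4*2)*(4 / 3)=64 / 21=3.05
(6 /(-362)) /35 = -3 /6335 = -0.00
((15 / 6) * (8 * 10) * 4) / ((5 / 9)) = 1440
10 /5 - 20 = -18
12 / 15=4 / 5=0.80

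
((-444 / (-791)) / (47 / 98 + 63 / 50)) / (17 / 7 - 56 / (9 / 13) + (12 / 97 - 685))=-9496494 / 22465715885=-0.00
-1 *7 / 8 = -7 / 8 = -0.88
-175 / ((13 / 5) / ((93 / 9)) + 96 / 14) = -189875 / 7713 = -24.62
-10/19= -0.53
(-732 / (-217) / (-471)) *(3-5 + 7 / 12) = 1037 / 102207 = 0.01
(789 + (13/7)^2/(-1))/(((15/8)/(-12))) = -1231744/245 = -5027.53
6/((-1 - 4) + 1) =-3/2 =-1.50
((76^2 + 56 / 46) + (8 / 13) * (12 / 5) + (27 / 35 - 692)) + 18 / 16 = 426016817 / 83720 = 5088.59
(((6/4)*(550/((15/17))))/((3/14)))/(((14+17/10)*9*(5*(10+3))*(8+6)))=1870/55107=0.03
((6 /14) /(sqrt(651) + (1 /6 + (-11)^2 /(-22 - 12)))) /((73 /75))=1985175 /849957542 + 585225 * sqrt(651) /849957542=0.02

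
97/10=9.70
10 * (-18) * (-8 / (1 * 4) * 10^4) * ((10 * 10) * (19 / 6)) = 1140000000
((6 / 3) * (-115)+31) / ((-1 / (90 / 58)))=8955 / 29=308.79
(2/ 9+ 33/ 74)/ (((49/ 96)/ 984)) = 2335360/ 1813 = 1288.12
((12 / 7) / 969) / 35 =4 / 79135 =0.00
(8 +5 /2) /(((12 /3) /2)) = 21 /4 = 5.25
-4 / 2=-2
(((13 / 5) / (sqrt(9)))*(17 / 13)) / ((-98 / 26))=-221 / 735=-0.30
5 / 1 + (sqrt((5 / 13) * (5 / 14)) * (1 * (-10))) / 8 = 5 - 25 * sqrt(182) / 728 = 4.54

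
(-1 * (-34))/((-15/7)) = -238/15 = -15.87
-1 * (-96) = 96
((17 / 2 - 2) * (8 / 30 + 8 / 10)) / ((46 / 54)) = 936 / 115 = 8.14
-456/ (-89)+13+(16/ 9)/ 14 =102331/ 5607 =18.25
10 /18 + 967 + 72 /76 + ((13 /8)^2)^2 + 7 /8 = 976.35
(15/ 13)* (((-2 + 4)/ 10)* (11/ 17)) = 33/ 221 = 0.15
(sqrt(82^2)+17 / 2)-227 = -273 / 2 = -136.50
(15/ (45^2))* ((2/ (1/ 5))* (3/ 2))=1/ 9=0.11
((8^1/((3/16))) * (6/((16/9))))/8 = 18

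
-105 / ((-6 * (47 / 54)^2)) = 51030 / 2209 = 23.10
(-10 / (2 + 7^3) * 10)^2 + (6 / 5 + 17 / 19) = 985439 / 452295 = 2.18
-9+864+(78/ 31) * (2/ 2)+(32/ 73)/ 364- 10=174531787/ 205933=847.52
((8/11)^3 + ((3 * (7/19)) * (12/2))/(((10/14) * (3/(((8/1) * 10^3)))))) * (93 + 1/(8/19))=59715444208/25289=2361320.90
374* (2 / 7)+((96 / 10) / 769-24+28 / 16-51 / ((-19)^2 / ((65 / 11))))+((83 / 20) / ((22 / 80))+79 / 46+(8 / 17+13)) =19066831309759 / 167159483260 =114.06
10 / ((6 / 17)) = 85 / 3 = 28.33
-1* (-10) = 10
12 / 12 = 1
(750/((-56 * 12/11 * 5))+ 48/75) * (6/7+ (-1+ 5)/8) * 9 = -869193/39200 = -22.17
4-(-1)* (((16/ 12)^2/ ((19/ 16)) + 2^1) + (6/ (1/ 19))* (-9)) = -174164/ 171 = -1018.50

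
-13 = -13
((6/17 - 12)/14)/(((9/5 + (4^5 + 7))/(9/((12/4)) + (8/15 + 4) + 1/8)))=-30327/4916128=-0.01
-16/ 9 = -1.78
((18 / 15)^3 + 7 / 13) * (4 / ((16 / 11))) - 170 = -163.77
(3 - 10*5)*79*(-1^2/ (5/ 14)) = 51982/ 5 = 10396.40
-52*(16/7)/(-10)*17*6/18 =7072/105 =67.35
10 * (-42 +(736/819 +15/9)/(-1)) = -364990/819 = -445.65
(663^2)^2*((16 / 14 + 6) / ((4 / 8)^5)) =309153449217600 / 7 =44164778459657.14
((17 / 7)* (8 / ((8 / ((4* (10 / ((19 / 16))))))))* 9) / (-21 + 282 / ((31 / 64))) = 337280 / 257089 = 1.31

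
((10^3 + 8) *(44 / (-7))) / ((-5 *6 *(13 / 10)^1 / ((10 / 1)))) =1624.62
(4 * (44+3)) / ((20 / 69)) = 3243 / 5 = 648.60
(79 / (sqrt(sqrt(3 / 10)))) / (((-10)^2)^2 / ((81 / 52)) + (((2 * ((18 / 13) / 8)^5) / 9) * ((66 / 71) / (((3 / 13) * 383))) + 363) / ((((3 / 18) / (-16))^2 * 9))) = 1656614229309 * 10^(1 / 4) * 3^(3 / 4) / 23788042151858860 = 0.00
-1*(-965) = 965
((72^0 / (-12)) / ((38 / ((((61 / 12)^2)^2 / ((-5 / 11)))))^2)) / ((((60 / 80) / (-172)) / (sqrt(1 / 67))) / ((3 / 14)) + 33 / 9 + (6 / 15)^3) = -300018945579832922538755 / 8969803582292908130304 - 4363857529171232063125 * sqrt(67) / 23919476219447755014144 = -34.94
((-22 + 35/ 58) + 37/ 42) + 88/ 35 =-54814/ 3045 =-18.00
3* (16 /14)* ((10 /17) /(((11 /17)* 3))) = 80 /77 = 1.04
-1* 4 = -4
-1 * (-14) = 14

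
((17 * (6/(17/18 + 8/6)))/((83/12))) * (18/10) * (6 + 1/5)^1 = 6146928/85075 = 72.25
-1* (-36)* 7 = 252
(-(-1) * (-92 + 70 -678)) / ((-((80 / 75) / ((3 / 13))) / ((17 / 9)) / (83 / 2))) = 1234625 / 104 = 11871.39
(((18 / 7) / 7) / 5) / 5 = 18 / 1225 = 0.01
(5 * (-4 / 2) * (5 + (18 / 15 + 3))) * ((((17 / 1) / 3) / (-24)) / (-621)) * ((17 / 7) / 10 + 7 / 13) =-1343 / 49140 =-0.03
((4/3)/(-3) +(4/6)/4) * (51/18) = -85/108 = -0.79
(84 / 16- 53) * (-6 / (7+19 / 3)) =21.49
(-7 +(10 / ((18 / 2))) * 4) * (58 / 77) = -1334 / 693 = -1.92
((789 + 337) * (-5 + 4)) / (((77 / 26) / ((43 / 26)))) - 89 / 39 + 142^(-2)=-38213902417 / 60552492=-631.09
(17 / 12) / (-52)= -17 / 624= -0.03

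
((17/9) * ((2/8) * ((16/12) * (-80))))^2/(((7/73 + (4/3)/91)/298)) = 6839708.02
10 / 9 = 1.11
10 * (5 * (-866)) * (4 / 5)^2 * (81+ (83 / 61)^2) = -8543332480 / 3721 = -2295977.55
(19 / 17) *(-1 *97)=-1843 / 17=-108.41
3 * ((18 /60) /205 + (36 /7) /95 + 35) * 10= 28673727 /27265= 1051.67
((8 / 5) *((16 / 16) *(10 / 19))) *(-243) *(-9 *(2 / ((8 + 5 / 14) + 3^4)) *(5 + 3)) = 870912 / 2641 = 329.77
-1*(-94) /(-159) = -94 /159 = -0.59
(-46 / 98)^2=0.22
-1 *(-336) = 336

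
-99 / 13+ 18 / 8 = -279 / 52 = -5.37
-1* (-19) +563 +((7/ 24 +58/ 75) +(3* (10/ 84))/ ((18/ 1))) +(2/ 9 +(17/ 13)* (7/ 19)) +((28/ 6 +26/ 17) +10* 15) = 39150678331/ 52907400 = 739.98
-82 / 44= -41 / 22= -1.86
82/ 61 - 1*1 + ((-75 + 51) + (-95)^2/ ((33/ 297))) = 4953282/ 61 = 81201.34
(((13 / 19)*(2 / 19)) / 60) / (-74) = -13 / 801420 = -0.00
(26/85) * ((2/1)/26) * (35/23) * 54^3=2204496/391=5638.10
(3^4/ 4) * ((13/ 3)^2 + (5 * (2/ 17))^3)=7553673/ 19652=384.37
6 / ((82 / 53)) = 159 / 41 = 3.88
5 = 5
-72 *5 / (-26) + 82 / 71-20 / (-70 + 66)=18461 / 923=20.00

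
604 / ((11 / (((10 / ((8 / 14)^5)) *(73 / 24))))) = 926317805 / 33792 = 27412.34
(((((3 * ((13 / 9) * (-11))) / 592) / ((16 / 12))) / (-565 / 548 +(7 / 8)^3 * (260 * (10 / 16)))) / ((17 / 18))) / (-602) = 0.00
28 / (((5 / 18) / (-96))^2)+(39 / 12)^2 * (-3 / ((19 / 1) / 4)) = 6354161277 / 1900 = 3344295.41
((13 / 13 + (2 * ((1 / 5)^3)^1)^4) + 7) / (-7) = -1953125016 / 1708984375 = -1.14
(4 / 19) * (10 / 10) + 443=8421 / 19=443.21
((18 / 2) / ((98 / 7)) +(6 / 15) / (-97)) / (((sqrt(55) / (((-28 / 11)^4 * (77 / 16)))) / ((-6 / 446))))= -249915288 * sqrt(55) / 7917486775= -0.23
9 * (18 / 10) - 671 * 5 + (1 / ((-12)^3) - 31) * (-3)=-9347899 / 2880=-3245.80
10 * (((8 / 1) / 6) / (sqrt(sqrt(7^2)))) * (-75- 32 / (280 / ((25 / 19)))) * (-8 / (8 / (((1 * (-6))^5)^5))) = -10767183973249678270462.15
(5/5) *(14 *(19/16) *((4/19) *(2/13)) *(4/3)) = 28/39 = 0.72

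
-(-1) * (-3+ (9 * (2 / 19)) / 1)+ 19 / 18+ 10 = 3079 / 342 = 9.00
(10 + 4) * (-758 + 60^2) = 39788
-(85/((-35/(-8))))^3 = -2515456/343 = -7333.69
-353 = -353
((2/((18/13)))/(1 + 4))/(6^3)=13/9720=0.00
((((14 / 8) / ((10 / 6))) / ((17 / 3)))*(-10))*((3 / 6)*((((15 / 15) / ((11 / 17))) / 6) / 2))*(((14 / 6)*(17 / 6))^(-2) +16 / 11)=-172605 / 979132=-0.18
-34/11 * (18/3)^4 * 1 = -44064/11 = -4005.82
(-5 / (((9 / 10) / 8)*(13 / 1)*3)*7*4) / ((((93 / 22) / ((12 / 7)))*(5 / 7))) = -197120 / 10881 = -18.12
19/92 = 0.21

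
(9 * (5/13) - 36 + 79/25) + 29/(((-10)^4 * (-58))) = -7638413/260000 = -29.38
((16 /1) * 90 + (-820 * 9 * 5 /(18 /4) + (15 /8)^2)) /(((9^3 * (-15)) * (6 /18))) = 86483 /46656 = 1.85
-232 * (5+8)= -3016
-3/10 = -0.30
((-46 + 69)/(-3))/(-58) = 23/174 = 0.13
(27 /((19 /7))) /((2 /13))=64.66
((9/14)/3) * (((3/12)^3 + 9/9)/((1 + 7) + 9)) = 195/15232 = 0.01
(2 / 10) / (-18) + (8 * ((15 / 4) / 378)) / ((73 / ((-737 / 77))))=-2309 / 107310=-0.02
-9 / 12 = -3 / 4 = -0.75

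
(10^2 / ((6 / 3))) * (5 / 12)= 20.83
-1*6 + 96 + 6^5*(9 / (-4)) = -17406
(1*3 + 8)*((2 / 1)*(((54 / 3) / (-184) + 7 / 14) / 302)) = 407 / 13892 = 0.03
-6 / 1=-6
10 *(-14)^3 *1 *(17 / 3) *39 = -6064240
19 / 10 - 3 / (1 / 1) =-11 / 10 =-1.10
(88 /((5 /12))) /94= 528 /235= 2.25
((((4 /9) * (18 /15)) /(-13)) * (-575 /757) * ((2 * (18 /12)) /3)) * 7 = 6440 /29523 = 0.22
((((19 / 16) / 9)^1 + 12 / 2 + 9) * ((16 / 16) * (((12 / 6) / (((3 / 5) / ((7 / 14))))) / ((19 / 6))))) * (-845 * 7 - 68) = -47649.70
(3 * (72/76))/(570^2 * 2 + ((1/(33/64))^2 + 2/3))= 29403/6722551709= 0.00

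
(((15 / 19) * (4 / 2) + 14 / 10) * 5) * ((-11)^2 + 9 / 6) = 1824.61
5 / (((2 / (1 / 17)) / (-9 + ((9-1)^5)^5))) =188894659314785808547795 / 34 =5555725273964288486699.85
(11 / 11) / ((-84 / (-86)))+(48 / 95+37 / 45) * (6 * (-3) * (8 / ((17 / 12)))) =-1816639 / 13566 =-133.91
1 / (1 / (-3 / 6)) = -1 / 2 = -0.50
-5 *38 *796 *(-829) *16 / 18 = 1003023680 / 9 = 111447075.56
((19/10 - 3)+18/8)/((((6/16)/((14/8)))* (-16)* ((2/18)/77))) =-37191/160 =-232.44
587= 587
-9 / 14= -0.64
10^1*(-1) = -10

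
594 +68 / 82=24388 / 41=594.83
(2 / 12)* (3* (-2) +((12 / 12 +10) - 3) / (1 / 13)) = 49 / 3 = 16.33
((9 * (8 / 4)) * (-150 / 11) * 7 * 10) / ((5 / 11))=-37800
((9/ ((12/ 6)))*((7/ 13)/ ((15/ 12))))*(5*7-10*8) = -1134/ 13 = -87.23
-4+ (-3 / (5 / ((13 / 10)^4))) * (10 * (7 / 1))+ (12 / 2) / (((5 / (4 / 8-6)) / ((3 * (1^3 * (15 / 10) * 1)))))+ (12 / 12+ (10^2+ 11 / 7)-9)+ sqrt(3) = -2102967 / 35000+ sqrt(3) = -58.35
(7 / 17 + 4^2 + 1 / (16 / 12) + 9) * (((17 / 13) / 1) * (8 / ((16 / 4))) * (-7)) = -12453 / 26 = -478.96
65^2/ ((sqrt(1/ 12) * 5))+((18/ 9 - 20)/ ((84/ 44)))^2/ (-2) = -2178/ 49+1690 * sqrt(3) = 2882.72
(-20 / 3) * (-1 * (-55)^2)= 60500 / 3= 20166.67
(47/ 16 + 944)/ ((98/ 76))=287869/ 392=734.36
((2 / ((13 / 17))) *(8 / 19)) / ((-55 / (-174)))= 47328 / 13585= 3.48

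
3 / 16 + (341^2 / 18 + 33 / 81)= 2791001 / 432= 6460.65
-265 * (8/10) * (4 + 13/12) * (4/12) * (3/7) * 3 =-3233/7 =-461.86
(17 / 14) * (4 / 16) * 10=85 / 28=3.04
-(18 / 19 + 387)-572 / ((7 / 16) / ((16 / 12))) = -850343 / 399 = -2131.19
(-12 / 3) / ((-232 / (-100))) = -50 / 29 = -1.72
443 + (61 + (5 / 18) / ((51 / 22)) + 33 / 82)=18989209 / 37638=504.52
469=469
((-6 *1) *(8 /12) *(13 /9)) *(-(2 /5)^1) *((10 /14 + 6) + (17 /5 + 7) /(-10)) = 34424 /2625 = 13.11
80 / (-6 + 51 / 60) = -1600 / 103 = -15.53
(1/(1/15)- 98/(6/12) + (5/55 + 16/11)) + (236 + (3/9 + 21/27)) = 5708/99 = 57.66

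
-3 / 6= -1 / 2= -0.50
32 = 32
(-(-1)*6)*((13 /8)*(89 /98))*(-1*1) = -8.85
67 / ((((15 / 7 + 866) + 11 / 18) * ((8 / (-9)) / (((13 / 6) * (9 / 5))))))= -1481571 / 4378520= -0.34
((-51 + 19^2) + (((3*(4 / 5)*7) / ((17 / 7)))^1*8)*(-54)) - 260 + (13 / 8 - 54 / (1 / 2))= -2070463 / 680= -3044.80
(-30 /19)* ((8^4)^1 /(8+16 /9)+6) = -7380 /11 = -670.91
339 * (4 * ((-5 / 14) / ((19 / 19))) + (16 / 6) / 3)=-3842 / 21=-182.95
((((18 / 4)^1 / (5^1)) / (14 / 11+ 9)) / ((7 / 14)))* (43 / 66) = 129 / 1130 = 0.11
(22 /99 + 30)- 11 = 19.22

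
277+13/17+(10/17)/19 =89728/323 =277.80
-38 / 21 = -1.81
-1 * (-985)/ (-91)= -985/ 91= -10.82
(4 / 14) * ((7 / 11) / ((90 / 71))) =71 / 495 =0.14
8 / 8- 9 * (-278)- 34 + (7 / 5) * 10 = 2483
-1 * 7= -7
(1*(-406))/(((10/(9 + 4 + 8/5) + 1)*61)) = -3.95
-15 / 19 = -0.79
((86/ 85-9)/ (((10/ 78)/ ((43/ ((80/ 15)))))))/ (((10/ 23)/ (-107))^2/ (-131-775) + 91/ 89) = -834133431305412693/ 1697742132984400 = -491.32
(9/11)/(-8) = -9/88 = -0.10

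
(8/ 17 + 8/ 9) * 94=19552/ 153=127.79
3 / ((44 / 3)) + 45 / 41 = 2349 / 1804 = 1.30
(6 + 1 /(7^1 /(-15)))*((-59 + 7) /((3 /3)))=-1404 /7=-200.57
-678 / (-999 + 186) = 226 / 271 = 0.83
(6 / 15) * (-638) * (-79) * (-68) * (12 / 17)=-4838592 / 5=-967718.40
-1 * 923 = -923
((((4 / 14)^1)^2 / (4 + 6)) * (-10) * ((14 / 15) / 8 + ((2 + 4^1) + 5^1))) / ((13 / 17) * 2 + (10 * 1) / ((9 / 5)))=-34017 / 265580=-0.13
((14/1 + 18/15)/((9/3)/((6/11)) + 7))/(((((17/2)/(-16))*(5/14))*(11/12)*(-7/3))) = 350208/116875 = 3.00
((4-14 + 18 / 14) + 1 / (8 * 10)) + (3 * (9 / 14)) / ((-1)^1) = -5953 / 560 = -10.63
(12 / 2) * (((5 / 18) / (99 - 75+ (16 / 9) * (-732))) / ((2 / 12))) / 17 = -15 / 32572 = -0.00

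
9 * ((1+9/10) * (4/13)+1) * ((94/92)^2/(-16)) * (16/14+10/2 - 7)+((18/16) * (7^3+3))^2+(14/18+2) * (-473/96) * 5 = 15747591940139/103980240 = 151447.93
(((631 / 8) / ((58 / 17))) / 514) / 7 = 10727 / 1669472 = 0.01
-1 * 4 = -4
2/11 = 0.18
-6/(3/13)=-26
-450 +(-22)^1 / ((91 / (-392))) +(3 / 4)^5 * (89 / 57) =-89754091 / 252928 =-354.86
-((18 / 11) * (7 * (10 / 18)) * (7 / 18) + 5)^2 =-547600 / 9801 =-55.87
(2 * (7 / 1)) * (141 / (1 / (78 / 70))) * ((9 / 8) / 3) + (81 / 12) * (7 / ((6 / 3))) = 33939 / 40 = 848.48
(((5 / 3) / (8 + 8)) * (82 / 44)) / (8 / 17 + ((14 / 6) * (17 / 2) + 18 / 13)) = 45305 / 5061584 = 0.01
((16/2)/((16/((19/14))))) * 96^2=43776/7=6253.71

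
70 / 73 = 0.96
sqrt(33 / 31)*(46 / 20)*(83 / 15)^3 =13151101*sqrt(1023) / 1046250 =402.04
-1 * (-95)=95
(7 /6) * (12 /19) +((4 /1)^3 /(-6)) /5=-398 /285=-1.40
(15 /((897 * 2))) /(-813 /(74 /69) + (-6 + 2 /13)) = -0.00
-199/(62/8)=-796/31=-25.68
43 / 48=0.90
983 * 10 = 9830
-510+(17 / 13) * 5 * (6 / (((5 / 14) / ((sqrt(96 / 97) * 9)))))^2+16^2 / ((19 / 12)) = 17680461798 / 119795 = 147589.31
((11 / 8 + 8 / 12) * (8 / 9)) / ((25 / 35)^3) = 16807 / 3375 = 4.98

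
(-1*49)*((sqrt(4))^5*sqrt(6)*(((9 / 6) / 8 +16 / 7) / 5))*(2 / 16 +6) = -95011*sqrt(6) / 20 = -11636.42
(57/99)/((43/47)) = 893/1419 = 0.63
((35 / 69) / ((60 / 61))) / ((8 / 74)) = 15799 / 3312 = 4.77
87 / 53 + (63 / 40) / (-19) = 62781 / 40280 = 1.56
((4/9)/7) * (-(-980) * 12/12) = 560/9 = 62.22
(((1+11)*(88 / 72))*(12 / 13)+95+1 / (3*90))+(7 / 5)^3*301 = 934.49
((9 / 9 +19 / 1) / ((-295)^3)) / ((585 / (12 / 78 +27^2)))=-0.00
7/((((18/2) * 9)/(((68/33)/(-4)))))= -0.04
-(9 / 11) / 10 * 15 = -27 / 22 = -1.23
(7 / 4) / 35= 0.05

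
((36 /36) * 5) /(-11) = -5 /11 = -0.45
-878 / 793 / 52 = -439 / 20618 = -0.02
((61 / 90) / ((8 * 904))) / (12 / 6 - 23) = -61 / 13668480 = -0.00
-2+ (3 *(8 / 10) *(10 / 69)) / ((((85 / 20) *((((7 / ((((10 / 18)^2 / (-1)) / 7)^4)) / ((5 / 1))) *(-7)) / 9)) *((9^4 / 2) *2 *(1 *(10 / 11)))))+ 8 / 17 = -1.53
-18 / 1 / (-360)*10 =1 / 2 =0.50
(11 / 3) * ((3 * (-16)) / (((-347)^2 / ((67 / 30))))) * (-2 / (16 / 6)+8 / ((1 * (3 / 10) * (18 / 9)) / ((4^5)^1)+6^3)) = 4648891346 / 1997446237605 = 0.00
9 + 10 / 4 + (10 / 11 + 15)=603 / 22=27.41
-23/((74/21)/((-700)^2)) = -3198243.24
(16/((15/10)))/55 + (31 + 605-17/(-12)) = 420823/660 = 637.61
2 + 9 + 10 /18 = 11.56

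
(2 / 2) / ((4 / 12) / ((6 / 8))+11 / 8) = 0.55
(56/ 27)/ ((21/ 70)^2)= 5600/ 243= 23.05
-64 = -64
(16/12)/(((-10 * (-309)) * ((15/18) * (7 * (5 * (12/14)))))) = 2/115875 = 0.00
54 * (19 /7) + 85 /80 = 16535 /112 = 147.63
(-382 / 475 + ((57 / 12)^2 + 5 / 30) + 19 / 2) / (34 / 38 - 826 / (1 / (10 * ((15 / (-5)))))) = 716489 / 565004400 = 0.00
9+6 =15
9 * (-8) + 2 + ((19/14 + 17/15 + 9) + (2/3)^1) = -4049/70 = -57.84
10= 10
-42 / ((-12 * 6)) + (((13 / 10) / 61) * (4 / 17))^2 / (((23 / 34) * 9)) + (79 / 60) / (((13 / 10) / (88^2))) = 133521874628279 / 17022458700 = 7843.87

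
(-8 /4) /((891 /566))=-1132 /891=-1.27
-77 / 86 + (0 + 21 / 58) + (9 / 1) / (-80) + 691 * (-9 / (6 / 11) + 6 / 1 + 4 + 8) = 103336817 / 99760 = 1035.85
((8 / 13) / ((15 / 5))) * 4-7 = -241 / 39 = -6.18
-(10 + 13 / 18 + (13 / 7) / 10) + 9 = -601 / 315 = -1.91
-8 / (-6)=4 / 3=1.33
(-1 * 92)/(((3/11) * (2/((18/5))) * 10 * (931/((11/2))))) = -8349/23275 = -0.36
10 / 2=5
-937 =-937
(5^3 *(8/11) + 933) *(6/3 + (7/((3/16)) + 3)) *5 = 7152005/33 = 216727.42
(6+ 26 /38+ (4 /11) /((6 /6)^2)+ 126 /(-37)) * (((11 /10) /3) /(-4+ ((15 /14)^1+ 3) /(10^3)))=-13144600 /39327929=-0.33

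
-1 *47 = -47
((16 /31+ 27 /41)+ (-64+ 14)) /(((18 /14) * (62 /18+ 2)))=-62057 /8897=-6.98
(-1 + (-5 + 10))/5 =4/5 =0.80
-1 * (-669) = 669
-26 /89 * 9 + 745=66071 /89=742.37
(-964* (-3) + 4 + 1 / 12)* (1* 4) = 11584.33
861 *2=1722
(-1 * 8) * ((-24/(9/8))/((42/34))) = 8704/63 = 138.16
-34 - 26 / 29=-1012 / 29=-34.90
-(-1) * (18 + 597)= 615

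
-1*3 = -3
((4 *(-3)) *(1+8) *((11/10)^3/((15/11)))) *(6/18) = -43923/1250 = -35.14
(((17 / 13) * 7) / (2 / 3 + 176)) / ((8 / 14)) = 0.09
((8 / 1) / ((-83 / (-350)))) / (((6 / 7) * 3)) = 9800 / 747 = 13.12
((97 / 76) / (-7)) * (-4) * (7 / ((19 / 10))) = 970 / 361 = 2.69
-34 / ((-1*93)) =34 / 93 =0.37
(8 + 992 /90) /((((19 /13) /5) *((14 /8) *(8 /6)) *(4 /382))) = 1062724 /399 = 2663.47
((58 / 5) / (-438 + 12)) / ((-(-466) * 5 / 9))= -87 / 827150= -0.00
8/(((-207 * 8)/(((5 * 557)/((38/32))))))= -44560/3933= -11.33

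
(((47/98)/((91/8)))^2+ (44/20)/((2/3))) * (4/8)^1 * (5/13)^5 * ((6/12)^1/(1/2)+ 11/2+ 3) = 7795722716875/59058402212264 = 0.13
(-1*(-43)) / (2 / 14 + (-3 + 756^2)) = 301 / 4000732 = 0.00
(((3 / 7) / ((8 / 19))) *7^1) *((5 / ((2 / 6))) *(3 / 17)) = 2565 / 136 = 18.86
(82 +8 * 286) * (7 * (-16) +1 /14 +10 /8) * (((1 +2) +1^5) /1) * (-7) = 7344630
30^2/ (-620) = -45/ 31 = -1.45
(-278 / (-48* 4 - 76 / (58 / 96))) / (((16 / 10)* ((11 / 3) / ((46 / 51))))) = 463565 / 3446784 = 0.13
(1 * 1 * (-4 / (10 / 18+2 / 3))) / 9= -4 / 11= -0.36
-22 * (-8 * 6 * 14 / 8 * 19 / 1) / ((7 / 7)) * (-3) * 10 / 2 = -526680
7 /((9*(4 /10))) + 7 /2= 49 /9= 5.44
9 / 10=0.90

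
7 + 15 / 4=43 / 4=10.75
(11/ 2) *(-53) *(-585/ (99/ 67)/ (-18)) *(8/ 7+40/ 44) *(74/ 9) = -674672245/ 6237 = -108172.56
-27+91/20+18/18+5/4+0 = -101/5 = -20.20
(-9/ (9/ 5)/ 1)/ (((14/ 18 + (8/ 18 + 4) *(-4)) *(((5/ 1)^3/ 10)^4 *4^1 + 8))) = 20/ 6641169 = 0.00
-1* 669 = -669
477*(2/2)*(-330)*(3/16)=-236115/8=-29514.38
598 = 598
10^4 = 10000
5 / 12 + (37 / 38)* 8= 1871 / 228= 8.21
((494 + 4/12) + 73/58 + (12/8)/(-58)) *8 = 344914/87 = 3964.53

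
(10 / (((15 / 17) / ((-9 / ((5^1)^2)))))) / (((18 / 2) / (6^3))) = -2448 / 25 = -97.92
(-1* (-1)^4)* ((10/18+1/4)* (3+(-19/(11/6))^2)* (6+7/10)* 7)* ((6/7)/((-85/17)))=8652179/12100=715.06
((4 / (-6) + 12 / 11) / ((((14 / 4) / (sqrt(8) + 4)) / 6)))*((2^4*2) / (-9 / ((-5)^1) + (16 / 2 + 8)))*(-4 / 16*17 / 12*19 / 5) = -20672 / 2937 - 10336*sqrt(2) / 2937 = -12.02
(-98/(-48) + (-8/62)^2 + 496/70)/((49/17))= 125484259/39554760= 3.17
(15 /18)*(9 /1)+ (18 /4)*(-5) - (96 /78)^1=-211 /13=-16.23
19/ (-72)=-19/ 72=-0.26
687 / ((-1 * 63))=-229 / 21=-10.90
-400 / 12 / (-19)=100 / 57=1.75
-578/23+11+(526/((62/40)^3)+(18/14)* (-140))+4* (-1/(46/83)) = -41178121/685193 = -60.10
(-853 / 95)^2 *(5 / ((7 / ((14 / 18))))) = 727609 / 16245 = 44.79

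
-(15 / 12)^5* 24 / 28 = -9375 / 3584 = -2.62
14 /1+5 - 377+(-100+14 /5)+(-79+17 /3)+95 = -6503 /15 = -433.53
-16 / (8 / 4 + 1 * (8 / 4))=-4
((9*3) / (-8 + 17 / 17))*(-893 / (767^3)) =24111 / 3158523641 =0.00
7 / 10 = 0.70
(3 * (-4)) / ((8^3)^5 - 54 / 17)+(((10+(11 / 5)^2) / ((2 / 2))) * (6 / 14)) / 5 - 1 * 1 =2033656706731756 / 7476679068876125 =0.27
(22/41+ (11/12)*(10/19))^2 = 22686169/21846276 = 1.04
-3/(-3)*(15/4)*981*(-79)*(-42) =24412185/2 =12206092.50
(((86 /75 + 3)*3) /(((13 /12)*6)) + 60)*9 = 181098 /325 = 557.22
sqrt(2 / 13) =sqrt(26) / 13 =0.39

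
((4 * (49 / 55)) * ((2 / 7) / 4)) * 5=14 / 11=1.27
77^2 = 5929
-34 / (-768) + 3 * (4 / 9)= 529 / 384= 1.38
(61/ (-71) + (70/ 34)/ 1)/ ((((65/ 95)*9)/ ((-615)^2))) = 1156191800/ 15691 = 73685.03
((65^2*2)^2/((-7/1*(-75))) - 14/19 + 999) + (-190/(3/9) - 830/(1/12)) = 126473.03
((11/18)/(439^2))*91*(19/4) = 19019/13875912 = 0.00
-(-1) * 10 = 10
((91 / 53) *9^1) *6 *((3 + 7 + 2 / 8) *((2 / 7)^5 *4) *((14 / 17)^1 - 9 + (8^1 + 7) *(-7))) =-1772050176 / 2163301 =-819.14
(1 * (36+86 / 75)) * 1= 2786 / 75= 37.15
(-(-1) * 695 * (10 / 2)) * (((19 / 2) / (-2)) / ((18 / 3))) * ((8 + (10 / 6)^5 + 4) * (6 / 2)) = -398857025 / 1944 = -205173.37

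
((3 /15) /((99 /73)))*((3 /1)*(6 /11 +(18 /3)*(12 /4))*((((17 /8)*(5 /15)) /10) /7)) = 21097 /254100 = 0.08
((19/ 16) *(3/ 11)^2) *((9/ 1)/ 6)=513/ 3872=0.13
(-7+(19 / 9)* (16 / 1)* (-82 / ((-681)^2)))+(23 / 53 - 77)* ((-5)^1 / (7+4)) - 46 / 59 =3878789457121 / 143567884053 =27.02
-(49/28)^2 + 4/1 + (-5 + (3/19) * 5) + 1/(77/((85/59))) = -4494445/1381072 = -3.25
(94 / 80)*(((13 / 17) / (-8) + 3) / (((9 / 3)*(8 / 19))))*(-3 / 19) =-3713 / 8704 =-0.43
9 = 9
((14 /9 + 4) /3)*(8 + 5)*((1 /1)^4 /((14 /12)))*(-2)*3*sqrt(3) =-2600*sqrt(3) /21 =-214.44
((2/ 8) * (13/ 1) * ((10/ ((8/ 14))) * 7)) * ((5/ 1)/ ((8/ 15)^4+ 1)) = 806203125/ 437768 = 1841.62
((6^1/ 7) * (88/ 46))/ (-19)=-264/ 3059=-0.09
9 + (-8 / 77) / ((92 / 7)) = 2275 / 253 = 8.99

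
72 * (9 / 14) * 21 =972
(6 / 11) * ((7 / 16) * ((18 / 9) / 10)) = 21 / 440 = 0.05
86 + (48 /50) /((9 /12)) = 2182 /25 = 87.28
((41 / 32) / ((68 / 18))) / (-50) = -369 / 54400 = -0.01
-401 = -401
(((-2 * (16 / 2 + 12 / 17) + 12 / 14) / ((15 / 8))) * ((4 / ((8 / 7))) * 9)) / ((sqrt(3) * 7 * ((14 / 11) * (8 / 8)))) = -18.02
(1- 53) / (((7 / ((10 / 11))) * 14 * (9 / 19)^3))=-1783340 / 392931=-4.54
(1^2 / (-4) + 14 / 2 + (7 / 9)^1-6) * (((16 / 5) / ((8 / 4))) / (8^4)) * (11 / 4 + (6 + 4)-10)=121 / 73728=0.00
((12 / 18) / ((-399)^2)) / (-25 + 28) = 2 / 1432809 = 0.00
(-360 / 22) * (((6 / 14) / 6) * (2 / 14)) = -90 / 539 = -0.17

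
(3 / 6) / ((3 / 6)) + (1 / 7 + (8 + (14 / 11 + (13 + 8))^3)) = 103028059 / 9317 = 11058.07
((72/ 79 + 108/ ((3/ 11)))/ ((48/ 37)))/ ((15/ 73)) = 2352571/ 1580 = 1488.97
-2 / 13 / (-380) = 1 / 2470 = 0.00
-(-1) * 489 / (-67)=-489 / 67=-7.30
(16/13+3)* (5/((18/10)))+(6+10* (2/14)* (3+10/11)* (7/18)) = 19.92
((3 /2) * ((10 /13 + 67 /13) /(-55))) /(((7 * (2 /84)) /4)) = -252 /65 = -3.88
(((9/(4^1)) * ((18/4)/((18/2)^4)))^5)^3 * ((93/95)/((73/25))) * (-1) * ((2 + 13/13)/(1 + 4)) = -31/229857690969563802550220599377866534972030976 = -0.00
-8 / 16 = -1 / 2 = -0.50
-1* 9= -9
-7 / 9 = -0.78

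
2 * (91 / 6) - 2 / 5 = 449 / 15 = 29.93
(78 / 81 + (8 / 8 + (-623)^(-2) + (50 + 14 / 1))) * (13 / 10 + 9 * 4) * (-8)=-19683.35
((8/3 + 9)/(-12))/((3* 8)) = -35/864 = -0.04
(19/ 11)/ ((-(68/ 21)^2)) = -8379/ 50864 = -0.16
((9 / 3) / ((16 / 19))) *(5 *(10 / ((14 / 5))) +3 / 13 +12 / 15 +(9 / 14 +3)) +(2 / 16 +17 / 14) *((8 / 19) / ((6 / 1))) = 22230749 / 276640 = 80.36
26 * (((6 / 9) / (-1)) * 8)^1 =-416 / 3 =-138.67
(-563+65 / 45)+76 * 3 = -3002 / 9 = -333.56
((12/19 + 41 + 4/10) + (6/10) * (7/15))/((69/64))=1286272/32775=39.25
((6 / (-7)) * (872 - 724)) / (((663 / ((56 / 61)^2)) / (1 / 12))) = -33152 / 2467023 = -0.01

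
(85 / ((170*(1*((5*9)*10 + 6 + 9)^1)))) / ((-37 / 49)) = -0.00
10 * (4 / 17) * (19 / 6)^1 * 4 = 1520 / 51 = 29.80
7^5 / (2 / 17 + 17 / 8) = 2285752 / 305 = 7494.27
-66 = -66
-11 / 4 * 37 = -407 / 4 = -101.75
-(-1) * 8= 8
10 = 10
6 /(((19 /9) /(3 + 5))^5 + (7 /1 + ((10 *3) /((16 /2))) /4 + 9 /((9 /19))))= 11609505792 /52124319811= 0.22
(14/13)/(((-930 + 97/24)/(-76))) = 25536/288899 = 0.09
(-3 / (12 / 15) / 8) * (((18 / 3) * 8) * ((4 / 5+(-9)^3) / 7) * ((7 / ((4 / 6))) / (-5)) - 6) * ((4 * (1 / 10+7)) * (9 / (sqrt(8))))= -443937.40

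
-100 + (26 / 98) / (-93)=-455713 / 4557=-100.00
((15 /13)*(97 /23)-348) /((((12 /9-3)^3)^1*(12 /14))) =6463611 /74750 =86.47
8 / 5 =1.60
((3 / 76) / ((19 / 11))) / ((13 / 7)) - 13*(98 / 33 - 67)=515655691 / 619476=832.41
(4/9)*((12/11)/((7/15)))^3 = 2592000/456533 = 5.68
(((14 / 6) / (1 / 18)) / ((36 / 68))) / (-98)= -0.81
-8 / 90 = -0.09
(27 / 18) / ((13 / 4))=6 / 13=0.46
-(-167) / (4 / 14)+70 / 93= 585.25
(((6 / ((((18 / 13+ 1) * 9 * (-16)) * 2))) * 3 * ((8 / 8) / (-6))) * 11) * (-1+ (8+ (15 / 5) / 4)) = 0.37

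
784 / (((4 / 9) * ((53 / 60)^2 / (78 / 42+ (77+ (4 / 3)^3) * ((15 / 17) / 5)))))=1712592000 / 47753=35863.55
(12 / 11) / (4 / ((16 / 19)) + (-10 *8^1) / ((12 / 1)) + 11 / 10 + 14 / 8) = 90 / 77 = 1.17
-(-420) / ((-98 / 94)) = -2820 / 7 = -402.86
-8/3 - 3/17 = -145/51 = -2.84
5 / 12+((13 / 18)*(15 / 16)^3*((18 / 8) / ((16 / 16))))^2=2.21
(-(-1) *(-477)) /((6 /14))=-1113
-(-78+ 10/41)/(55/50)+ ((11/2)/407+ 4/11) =2371707/33374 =71.06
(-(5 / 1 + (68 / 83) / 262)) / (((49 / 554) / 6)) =-180822276 / 532777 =-339.40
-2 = -2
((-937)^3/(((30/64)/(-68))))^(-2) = 225/3204463486734525667753984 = 0.00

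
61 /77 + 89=6914 /77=89.79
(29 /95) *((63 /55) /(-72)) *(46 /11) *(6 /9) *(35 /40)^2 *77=-0.80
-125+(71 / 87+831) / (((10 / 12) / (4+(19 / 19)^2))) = 141111 / 29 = 4865.90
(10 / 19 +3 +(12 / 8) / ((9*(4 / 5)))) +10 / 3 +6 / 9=3527 / 456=7.73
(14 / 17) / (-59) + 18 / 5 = 17984 / 5015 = 3.59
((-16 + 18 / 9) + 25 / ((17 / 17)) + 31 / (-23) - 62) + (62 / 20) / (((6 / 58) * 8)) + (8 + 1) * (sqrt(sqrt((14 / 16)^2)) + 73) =616.82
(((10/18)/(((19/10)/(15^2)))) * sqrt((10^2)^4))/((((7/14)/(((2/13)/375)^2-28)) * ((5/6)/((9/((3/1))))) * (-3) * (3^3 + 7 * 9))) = 42587999744/86697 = 491228.07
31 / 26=1.19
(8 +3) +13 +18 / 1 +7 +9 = 58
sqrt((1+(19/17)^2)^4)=422500/83521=5.06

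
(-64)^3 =-262144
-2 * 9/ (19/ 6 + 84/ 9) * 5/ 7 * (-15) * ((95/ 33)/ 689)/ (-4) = -855/ 53053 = -0.02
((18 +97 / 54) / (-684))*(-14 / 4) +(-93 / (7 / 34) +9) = -228876947 / 517104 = -442.61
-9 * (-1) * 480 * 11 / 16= 2970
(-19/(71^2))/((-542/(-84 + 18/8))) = -0.00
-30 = -30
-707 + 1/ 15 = -10604/ 15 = -706.93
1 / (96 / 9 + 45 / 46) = 138 / 1607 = 0.09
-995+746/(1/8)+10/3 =14929/3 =4976.33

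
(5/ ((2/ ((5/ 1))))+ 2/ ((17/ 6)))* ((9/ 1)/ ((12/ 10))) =99.04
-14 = -14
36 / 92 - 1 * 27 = -612 / 23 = -26.61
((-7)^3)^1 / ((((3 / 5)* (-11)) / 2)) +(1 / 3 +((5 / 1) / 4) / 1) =4643 / 44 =105.52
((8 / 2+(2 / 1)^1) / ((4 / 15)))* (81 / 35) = 729 / 14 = 52.07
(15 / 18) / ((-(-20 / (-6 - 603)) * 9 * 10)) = -203 / 720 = -0.28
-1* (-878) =878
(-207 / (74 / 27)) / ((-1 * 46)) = 243 / 148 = 1.64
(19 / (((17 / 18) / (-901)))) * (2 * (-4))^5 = 593952768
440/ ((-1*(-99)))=40/ 9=4.44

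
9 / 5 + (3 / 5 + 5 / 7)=109 / 35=3.11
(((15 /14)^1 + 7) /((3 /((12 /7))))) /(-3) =-226 /147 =-1.54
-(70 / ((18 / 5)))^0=-1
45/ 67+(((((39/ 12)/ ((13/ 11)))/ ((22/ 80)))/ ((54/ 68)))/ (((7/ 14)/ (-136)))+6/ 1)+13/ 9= -6181478/ 1809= -3417.07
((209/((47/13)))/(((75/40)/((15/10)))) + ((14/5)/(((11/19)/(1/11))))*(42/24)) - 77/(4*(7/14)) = 8.52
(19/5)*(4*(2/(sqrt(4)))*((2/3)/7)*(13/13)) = 152/105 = 1.45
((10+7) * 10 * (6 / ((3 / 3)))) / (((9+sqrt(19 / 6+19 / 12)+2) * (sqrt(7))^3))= -136 * sqrt(133) / 1519+2992 * sqrt(7) / 1519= 4.18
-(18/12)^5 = -243/32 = -7.59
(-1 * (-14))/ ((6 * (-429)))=-7/ 1287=-0.01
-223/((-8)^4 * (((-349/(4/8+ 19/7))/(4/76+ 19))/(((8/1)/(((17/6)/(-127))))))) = -692023635/202006784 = -3.43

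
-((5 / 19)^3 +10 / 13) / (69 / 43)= -0.49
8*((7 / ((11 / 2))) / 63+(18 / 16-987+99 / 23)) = -17879923 / 2277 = -7852.40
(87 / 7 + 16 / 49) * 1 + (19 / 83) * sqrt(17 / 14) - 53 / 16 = 19 * sqrt(238) / 1162 + 7403 / 784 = 9.69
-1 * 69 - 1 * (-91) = 22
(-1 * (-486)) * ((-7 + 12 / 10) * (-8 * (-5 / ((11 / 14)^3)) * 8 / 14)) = -176795136 / 1331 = -132828.80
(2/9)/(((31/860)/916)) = 1575520/279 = 5647.03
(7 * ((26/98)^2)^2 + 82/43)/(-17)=-68758649/602009933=-0.11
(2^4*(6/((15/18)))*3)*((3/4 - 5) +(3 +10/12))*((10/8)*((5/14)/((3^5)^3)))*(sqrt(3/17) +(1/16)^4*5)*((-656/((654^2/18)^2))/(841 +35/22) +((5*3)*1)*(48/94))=-47099678939747200*sqrt(51)/23332784630702650552323 - 1839831208583875/702728572407044534281728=-0.00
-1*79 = -79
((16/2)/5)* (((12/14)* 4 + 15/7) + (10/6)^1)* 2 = 2432/105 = 23.16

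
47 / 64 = 0.73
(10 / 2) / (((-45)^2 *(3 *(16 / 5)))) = 1 / 3888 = 0.00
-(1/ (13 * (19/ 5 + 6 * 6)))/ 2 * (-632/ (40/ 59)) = 4661/ 5174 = 0.90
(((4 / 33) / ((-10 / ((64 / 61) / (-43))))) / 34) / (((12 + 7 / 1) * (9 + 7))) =4 / 139792785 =0.00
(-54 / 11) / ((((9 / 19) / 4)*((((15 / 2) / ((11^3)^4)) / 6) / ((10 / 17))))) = -1040816974388928 / 17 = -61224527905231.06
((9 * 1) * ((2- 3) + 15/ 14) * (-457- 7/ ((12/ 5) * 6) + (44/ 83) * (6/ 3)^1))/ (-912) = 0.32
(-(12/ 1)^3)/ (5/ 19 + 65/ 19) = -16416/ 35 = -469.03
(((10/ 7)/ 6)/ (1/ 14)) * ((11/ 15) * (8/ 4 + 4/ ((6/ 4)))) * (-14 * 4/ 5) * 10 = -34496/ 27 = -1277.63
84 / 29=2.90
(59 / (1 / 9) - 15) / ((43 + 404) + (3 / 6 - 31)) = 1032 / 833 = 1.24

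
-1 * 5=-5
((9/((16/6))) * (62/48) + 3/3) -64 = -3753/64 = -58.64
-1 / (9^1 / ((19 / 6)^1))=-19 / 54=-0.35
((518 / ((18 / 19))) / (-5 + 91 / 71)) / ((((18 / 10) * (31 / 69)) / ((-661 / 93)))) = 26558956865 / 20550024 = 1292.41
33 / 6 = 11 / 2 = 5.50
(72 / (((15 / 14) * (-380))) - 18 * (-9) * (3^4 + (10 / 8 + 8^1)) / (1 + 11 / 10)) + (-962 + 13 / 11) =219491982 / 36575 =6001.15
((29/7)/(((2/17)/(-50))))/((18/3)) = -12325/42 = -293.45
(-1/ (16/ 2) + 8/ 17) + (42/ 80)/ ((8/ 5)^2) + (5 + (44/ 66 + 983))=25830443/ 26112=989.22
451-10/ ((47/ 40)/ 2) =20397/ 47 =433.98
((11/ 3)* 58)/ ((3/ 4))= 2552/ 9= 283.56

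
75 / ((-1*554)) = -75 / 554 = -0.14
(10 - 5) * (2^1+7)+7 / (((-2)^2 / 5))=215 / 4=53.75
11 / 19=0.58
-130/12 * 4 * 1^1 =-130/3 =-43.33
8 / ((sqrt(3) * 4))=2 * sqrt(3) / 3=1.15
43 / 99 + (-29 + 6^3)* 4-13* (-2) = 774.43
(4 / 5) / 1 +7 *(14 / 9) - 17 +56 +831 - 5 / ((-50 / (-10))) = 880.69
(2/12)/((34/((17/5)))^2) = 1/600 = 0.00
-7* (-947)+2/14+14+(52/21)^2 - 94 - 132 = 2832664/441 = 6423.27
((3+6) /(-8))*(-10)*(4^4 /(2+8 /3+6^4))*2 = 8640 /1951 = 4.43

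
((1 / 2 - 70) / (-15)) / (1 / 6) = 139 / 5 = 27.80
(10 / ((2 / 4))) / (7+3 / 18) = 120 / 43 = 2.79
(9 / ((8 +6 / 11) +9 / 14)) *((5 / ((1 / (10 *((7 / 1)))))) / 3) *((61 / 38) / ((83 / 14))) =13809180 / 446291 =30.94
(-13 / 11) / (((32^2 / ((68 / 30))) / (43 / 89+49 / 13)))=-697 / 62656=-0.01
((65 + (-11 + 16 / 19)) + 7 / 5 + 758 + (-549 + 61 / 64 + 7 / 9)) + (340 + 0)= 33213563 / 54720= 606.97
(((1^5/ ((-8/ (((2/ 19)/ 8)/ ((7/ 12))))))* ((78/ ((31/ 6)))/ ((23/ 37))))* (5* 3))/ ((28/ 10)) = -974025/ 2655212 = -0.37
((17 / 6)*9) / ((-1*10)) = -51 / 20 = -2.55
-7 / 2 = -3.50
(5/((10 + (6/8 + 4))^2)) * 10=800/3481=0.23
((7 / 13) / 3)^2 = 49 / 1521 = 0.03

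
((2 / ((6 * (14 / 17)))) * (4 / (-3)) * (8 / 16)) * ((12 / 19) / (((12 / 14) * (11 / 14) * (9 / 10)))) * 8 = -38080 / 16929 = -2.25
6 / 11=0.55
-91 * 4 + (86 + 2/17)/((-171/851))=-768004/969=-792.57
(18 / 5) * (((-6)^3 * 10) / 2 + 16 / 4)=-3873.60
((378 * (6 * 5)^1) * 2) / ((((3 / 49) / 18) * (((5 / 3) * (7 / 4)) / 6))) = 13716864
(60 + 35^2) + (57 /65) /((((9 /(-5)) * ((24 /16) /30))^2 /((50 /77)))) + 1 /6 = 73268399 /54054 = 1355.47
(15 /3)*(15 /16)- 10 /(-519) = 39085 /8304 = 4.71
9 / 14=0.64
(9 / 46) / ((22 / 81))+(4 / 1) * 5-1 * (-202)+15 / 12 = 113329 / 506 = 223.97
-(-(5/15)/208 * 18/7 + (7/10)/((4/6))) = -3807/3640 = -1.05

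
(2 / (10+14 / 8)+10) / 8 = 1.27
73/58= 1.26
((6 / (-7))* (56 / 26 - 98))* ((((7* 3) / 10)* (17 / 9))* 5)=21182 / 13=1629.38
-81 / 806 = -0.10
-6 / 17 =-0.35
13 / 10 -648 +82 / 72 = -116201 / 180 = -645.56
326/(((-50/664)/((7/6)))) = -378812/75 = -5050.83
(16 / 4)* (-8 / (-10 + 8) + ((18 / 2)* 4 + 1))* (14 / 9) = 2296 / 9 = 255.11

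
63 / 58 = 1.09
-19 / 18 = -1.06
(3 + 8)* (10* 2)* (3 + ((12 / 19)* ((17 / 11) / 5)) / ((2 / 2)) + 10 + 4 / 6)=173828 / 57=3049.61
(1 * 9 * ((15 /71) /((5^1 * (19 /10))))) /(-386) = -135 /260357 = -0.00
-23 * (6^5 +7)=-179009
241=241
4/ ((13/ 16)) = 64/ 13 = 4.92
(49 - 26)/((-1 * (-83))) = 23/83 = 0.28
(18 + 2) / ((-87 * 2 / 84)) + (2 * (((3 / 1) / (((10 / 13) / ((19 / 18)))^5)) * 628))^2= 604180664969136741863976670229 / 1797631068960000000000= 336098254.75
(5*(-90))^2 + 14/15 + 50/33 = 33412904/165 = 202502.45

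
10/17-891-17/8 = -121385/136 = -892.54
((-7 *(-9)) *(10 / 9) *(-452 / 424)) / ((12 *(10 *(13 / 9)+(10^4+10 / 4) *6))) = -0.00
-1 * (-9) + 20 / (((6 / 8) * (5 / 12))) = 73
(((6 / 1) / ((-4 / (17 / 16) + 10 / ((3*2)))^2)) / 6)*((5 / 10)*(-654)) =-850527 / 11449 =-74.29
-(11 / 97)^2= -121 / 9409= -0.01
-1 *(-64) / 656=4 / 41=0.10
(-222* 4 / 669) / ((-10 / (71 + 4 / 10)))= 52836 / 5575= 9.48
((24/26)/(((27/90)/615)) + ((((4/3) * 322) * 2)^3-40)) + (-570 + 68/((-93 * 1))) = 6888798812162/10881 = 633103465.87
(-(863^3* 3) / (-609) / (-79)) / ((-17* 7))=642735647 / 1908403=336.79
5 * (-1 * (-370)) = 1850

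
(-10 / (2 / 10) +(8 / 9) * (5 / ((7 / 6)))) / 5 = -194 / 21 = -9.24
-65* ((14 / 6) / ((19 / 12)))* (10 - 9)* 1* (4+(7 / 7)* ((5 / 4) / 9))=-67795 / 171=-396.46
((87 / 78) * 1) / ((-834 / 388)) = -0.52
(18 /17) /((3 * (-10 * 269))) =-3 /22865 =-0.00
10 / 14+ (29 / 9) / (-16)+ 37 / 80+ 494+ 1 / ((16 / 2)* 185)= 46151569 / 93240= 494.98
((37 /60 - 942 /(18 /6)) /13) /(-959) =18803 /748020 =0.03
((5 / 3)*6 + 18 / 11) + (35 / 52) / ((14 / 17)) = 14247 / 1144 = 12.45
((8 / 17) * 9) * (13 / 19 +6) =9144 / 323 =28.31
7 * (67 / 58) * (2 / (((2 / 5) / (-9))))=-21105 / 58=-363.88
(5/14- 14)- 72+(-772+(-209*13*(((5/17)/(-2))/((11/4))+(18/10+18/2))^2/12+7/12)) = -180285467291/6675900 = -27005.42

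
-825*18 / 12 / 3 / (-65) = 165 / 26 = 6.35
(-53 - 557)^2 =372100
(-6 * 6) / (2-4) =18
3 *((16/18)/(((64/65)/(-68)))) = -1105/6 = -184.17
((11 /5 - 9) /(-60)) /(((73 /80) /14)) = 1904 /1095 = 1.74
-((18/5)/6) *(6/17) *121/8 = -1089/340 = -3.20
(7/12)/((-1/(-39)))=91/4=22.75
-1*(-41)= 41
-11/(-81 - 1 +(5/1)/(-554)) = 6094/45433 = 0.13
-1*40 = -40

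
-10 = -10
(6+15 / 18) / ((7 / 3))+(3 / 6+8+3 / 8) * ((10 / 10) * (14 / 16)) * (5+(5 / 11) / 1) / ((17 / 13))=739741 / 20944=35.32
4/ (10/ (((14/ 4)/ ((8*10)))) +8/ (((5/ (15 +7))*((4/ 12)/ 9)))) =0.00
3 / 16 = 0.19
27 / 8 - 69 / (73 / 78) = -41085 / 584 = -70.35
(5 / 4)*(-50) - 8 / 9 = -63.39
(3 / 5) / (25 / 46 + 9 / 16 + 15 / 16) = 69 / 235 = 0.29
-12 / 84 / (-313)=1 / 2191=0.00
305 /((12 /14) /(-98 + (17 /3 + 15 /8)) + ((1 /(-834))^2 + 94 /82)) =268.28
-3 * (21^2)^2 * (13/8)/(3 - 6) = 2528253/8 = 316031.62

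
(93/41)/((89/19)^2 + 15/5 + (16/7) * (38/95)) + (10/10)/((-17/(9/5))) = -20669673/1138521620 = -0.02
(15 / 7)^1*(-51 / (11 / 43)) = -32895 / 77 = -427.21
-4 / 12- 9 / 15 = -14 / 15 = -0.93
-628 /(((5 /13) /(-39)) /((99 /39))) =808236 /5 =161647.20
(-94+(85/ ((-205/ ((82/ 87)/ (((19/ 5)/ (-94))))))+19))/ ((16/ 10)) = -539975/ 13224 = -40.83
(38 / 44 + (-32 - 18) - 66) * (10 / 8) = -143.92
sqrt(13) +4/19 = 3.82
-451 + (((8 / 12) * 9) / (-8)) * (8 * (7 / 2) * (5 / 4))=-1909 / 4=-477.25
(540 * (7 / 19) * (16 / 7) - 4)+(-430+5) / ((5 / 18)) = -20506 / 19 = -1079.26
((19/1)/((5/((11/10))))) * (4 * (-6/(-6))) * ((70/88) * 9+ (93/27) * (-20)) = -1032.12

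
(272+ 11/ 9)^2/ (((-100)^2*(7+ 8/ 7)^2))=296287369/ 2631690000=0.11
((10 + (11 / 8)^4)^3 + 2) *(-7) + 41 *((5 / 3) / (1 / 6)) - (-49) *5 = -1159173047139831 / 68719476736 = -16868.19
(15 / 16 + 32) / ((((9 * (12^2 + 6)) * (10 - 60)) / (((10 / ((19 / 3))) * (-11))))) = 5797 / 684000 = 0.01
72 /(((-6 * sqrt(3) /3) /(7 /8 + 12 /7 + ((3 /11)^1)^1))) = -5289 * sqrt(3) /154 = -59.49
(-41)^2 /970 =1681 /970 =1.73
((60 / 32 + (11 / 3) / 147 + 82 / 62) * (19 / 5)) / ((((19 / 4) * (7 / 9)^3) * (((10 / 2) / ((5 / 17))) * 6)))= 9515907 / 177145780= 0.05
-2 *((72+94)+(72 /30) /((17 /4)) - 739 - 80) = 110914 /85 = 1304.87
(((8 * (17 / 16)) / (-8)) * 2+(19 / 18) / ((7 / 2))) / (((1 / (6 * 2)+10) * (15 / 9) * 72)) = -919 / 609840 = -0.00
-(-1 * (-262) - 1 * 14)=-248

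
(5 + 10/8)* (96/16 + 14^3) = 34375/2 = 17187.50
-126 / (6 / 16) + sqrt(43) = -336 + sqrt(43) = -329.44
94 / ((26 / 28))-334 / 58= 35993 / 377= 95.47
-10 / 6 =-5 / 3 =-1.67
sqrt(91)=9.54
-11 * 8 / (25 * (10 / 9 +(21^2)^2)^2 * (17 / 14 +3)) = -99792 / 4518937757008475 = -0.00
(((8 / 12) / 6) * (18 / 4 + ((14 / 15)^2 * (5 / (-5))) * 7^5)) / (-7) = 6586319 / 28350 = 232.32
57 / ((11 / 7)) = 399 / 11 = 36.27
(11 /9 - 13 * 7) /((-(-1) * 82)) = -404 /369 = -1.09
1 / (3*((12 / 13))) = 13 / 36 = 0.36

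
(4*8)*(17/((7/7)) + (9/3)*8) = 1312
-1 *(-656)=656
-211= -211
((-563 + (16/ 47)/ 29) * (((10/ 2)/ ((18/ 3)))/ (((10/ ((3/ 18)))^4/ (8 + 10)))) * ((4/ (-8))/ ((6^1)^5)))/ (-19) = -40387/ 18314532864000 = -0.00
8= 8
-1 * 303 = -303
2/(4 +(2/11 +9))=22/145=0.15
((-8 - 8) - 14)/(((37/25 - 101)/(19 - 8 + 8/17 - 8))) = 1.05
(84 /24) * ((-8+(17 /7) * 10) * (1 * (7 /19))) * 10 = 210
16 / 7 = 2.29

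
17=17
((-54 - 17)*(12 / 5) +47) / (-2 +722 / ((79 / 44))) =-48743 / 158050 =-0.31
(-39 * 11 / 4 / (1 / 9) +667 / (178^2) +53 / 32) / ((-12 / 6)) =244238699 / 506944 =481.79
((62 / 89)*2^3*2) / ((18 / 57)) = 35.30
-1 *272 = -272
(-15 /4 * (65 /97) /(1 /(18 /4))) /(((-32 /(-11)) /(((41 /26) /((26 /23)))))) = -7001775 /1291264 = -5.42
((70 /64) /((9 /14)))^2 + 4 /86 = 2622547 /891648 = 2.94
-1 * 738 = -738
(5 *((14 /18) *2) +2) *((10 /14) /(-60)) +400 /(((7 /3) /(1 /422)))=0.29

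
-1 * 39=-39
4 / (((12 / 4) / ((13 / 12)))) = 13 / 9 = 1.44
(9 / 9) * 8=8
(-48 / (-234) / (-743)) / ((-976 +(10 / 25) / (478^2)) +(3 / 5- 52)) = 4569680 / 17005475630481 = 0.00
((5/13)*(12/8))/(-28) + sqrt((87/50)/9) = -15/728 + sqrt(174)/30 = 0.42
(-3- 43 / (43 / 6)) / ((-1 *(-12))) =-3 / 4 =-0.75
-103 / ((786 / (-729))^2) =-6082047 / 68644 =-88.60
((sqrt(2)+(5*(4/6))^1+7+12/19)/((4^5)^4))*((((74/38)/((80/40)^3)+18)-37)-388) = -12880625/3175389581017088-61827*sqrt(2)/167125767421952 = -0.00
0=0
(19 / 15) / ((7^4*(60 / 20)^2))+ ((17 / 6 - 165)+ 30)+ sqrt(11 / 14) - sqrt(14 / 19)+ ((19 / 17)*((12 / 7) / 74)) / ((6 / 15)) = -53866104113 / 407761830 - sqrt(266) / 19+ sqrt(154) / 14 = -132.07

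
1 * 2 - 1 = 1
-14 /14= -1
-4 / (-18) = 2 / 9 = 0.22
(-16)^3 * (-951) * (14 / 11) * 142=7743848448 / 11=703986222.55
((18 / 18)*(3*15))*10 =450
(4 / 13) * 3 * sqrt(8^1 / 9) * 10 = 80 * sqrt(2) / 13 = 8.70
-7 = -7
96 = 96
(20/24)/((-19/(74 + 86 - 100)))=-50/19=-2.63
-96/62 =-48/31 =-1.55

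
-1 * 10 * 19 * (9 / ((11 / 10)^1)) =-17100 / 11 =-1554.55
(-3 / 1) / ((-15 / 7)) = 7 / 5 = 1.40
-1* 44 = -44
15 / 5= 3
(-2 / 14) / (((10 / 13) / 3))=-39 / 70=-0.56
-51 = -51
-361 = -361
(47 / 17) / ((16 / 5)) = 235 / 272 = 0.86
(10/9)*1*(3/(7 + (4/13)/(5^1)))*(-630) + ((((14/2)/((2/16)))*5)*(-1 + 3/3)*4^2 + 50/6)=-44225/153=-289.05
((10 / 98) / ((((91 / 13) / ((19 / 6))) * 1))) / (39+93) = 95 / 271656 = 0.00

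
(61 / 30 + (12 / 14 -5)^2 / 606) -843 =-62427058 / 74235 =-840.94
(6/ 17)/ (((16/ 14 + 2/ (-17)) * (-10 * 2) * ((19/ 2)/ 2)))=-21/ 5795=-0.00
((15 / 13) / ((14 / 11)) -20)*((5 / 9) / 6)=-17375 / 9828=-1.77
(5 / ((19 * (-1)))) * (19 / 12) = -5 / 12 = -0.42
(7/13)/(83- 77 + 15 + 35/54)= 54/2171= 0.02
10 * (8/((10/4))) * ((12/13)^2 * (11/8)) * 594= 3763584/169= 22269.73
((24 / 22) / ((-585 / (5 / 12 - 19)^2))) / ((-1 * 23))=49729 / 1776060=0.03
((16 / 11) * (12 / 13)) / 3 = 64 / 143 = 0.45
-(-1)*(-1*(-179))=179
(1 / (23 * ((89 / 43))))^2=1849 / 4190209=0.00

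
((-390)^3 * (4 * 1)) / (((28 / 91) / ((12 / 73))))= -9253764000 / 73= -126763890.41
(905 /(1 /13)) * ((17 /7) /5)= 40001 /7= 5714.43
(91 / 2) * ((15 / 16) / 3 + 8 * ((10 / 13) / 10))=1351 / 32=42.22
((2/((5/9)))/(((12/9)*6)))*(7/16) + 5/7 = 2041/2240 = 0.91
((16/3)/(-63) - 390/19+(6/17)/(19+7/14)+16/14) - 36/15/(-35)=-384533174/19840275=-19.38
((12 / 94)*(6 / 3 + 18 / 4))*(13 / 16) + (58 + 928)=741979 / 752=986.67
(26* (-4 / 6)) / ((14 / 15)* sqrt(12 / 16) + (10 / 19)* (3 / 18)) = 4750 / 2017 - 25270* sqrt(3) / 2017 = -19.35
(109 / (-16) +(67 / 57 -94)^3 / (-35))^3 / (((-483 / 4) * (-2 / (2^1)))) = 13298765649174551167536557756504695121 / 134686764887874731409024000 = 98738474119.90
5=5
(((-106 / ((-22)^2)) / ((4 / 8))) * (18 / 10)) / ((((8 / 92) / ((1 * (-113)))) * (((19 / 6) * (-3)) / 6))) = -7438338 / 11495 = -647.09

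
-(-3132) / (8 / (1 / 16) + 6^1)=1566 / 67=23.37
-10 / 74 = -5 / 37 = -0.14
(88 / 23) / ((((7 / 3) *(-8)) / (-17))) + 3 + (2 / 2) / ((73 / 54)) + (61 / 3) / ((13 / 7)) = 8329865 / 458367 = 18.17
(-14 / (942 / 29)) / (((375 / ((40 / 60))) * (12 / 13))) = -2639 / 3179250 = -0.00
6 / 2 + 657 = 660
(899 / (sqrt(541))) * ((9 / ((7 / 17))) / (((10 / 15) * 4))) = 316.80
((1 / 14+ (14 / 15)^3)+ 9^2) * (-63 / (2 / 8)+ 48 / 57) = -9231531826 / 448875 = -20565.93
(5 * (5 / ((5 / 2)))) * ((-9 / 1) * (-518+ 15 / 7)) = 324990 / 7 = 46427.14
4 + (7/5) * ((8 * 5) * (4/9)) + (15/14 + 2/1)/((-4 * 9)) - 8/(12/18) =941/56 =16.80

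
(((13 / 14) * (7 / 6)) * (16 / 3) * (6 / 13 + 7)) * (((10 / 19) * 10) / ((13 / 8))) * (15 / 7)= 1552000 / 5187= 299.21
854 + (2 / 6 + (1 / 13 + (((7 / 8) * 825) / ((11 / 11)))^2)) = 521957.93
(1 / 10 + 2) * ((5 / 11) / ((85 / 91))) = 1911 / 1870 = 1.02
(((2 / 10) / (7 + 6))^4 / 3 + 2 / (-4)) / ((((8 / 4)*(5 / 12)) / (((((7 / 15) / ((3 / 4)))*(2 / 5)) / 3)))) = -2998904888 / 60245859375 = -0.05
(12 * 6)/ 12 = 6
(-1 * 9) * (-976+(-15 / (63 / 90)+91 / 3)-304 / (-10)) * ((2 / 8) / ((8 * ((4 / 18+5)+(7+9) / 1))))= 2655531 / 213920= 12.41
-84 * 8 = -672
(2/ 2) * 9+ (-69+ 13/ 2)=-107/ 2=-53.50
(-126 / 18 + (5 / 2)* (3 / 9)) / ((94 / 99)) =-1221 / 188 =-6.49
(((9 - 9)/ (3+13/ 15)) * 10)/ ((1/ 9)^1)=0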